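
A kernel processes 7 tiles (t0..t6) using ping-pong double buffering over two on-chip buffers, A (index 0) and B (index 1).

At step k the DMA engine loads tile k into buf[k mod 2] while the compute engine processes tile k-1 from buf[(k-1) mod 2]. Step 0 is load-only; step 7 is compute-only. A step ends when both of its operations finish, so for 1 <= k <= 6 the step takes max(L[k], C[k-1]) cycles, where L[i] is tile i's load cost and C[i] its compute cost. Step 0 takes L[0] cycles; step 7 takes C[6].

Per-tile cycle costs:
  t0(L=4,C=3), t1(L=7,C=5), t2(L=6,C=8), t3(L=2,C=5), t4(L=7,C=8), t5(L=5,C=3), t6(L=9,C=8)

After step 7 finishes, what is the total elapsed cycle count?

k=0 load=t0/4c comp=- wait=4 total=4
k=1 load=t1/7c comp=t0/3c wait=7 total=11
k=2 load=t2/6c comp=t1/5c wait=6 total=17
k=3 load=t3/2c comp=t2/8c wait=8 total=25
k=4 load=t4/7c comp=t3/5c wait=7 total=32
k=5 load=t5/5c comp=t4/8c wait=8 total=40
k=6 load=t6/9c comp=t5/3c wait=9 total=49
k=7 load=- comp=t6/8c wait=8 total=57

end_cycle[7] = 57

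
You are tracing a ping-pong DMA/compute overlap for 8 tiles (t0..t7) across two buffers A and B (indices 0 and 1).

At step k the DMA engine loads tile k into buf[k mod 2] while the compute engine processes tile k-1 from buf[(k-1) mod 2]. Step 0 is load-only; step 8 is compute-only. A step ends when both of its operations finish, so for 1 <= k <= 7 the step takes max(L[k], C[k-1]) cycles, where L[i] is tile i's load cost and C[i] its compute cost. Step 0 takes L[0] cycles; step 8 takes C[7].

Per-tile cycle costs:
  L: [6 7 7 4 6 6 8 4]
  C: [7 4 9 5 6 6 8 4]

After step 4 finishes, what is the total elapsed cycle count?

step 0: L[0]=6 → dur=6, Σ=6 | A=load:t0 B=idle [load-only]
step 1: L[1]=7 C[0]=7 → dur=7, Σ=13 | A=compute:t0 B=load:t1 [tied]
step 2: L[2]=7 C[1]=4 → dur=7, Σ=20 | A=load:t2 B=compute:t1 [load-bound]
step 3: L[3]=4 C[2]=9 → dur=9, Σ=29 | A=compute:t2 B=load:t3 [compute-bound]
step 4: L[4]=6 C[3]=5 → dur=6, Σ=35 | A=load:t4 B=compute:t3 [load-bound]
step 5: L[5]=6 C[4]=6 → dur=6, Σ=41 | A=compute:t4 B=load:t5 [tied]
step 6: L[6]=8 C[5]=6 → dur=8, Σ=49 | A=load:t6 B=compute:t5 [load-bound]
step 7: L[7]=4 C[6]=8 → dur=8, Σ=57 | A=compute:t6 B=load:t7 [compute-bound]
step 8: C[7]=4 → dur=4, Σ=61 | A=idle B=compute:t7 [compute-only]

end_cycle[4] = 35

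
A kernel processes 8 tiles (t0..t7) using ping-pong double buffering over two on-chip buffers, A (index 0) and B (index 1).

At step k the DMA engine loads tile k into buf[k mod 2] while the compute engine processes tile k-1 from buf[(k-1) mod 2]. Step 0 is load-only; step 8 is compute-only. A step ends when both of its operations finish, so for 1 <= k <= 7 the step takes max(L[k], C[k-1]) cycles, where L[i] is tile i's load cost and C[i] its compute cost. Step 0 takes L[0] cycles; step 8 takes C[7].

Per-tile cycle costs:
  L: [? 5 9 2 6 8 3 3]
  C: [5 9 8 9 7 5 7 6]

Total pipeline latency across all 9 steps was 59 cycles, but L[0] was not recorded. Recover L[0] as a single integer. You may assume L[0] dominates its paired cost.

step 0 = dur = L[0]=? = L[0]  (unknown; binding)
step 1 = dur = max(L[1]=5, C[0]=5) = 5
step 2 = dur = max(L[2]=9, C[1]=9) = 9
step 3 = dur = max(L[3]=2, C[2]=8) = 8
step 4 = dur = max(L[4]=6, C[3]=9) = 9
step 5 = dur = max(L[5]=8, C[4]=7) = 8
step 6 = dur = max(L[6]=3, C[5]=5) = 5
step 7 = dur = max(L[7]=3, C[6]=7) = 7
step 8 = dur = C[7]=6 = 6
sum of known step durations = 57
dur[0] = total - known = 59 - 57 = 2
L[0] is the binding max in step 0, so L[0] = dur[0] = 2

L[0] = 2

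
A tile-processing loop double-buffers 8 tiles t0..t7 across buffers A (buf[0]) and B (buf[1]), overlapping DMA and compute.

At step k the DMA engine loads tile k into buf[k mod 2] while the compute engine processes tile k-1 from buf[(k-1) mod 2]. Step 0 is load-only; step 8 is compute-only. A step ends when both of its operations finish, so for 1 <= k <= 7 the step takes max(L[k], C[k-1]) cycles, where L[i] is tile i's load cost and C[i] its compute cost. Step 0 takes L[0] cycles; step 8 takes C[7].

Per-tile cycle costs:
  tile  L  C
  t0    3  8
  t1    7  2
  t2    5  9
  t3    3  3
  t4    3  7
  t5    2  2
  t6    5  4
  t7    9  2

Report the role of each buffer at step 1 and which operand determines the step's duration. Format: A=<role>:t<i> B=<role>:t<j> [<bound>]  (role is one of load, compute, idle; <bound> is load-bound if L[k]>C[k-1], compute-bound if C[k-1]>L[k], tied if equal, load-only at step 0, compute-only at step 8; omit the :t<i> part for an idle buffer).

step 1: A=compute:t0 B=load:t1 [compute-bound]

[0] DMA t0→A (3c) ∥ CU idle ⇒ 3c, clock 3
[1] DMA t1→B (7c) ∥ CU A:t0 (8c) ⇒ 8c, clock 11
[2] DMA t2→A (5c) ∥ CU B:t1 (2c) ⇒ 5c, clock 16
[3] DMA t3→B (3c) ∥ CU A:t2 (9c) ⇒ 9c, clock 25
[4] DMA t4→A (3c) ∥ CU B:t3 (3c) ⇒ 3c, clock 28
[5] DMA t5→B (2c) ∥ CU A:t4 (7c) ⇒ 7c, clock 35
[6] DMA t6→A (5c) ∥ CU B:t5 (2c) ⇒ 5c, clock 40
[7] DMA t7→B (9c) ∥ CU A:t6 (4c) ⇒ 9c, clock 49
[8] DMA idle ∥ CU B:t7 (2c) ⇒ 2c, clock 51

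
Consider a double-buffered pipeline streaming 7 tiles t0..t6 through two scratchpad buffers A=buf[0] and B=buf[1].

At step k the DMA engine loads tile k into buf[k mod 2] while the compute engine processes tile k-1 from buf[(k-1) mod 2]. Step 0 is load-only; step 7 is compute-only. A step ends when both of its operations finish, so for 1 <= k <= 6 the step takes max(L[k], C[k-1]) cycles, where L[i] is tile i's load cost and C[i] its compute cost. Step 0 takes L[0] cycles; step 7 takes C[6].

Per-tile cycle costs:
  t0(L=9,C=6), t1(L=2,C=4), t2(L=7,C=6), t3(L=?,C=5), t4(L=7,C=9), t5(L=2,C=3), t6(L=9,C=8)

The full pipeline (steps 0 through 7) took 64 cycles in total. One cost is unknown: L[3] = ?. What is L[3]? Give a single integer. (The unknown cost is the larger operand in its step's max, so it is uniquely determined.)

step 0: dur = L[0]=9 = 9
step 1: dur = max(L[1]=2, C[0]=6) = 6
step 2: dur = max(L[2]=7, C[1]=4) = 7
step 3: dur = max(L[3]=?, C[2]=6) = L[3]  (unknown; binding)
step 4: dur = max(L[4]=7, C[3]=5) = 7
step 5: dur = max(L[5]=2, C[4]=9) = 9
step 6: dur = max(L[6]=9, C[5]=3) = 9
step 7: dur = C[6]=8 = 8
sum of known step durations = 55
dur[3] = total - known = 64 - 55 = 9
L[3] is the binding max in step 3, so L[3] = dur[3] = 9

L[3] = 9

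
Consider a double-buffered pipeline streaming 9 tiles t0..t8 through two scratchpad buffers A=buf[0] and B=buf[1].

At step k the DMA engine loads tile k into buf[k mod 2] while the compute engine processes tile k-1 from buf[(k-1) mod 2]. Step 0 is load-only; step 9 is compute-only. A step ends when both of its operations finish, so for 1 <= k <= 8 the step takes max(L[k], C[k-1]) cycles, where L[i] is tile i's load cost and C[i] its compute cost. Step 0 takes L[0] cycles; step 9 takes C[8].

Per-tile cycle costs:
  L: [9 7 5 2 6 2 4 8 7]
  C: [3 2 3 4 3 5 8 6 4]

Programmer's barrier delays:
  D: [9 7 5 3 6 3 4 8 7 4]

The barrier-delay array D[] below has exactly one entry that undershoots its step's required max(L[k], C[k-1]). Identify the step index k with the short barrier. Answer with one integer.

k=0 barrier L[0]=9→9c, D[0]=9 ok
k=1 barrier max(L[1]=7,C[0]=3)→7c, D[1]=7 ok
k=2 barrier max(L[2]=5,C[1]=2)→5c, D[2]=5 ok
k=3 barrier max(L[3]=2,C[2]=3)→3c, D[3]=3 ok
k=4 barrier max(L[4]=6,C[3]=4)→6c, D[4]=6 ok
k=5 barrier max(L[5]=2,C[4]=3)→3c, D[5]=3 ok
k=6 barrier max(L[6]=4,C[5]=5)→5c, D[6]=4 SHORT
k=7 barrier max(L[7]=8,C[6]=8)→8c, D[7]=8 ok
k=8 barrier max(L[8]=7,C[7]=6)→7c, D[8]=7 ok
k=9 barrier C[8]=4→4c, D[9]=4 ok

hazard at step 6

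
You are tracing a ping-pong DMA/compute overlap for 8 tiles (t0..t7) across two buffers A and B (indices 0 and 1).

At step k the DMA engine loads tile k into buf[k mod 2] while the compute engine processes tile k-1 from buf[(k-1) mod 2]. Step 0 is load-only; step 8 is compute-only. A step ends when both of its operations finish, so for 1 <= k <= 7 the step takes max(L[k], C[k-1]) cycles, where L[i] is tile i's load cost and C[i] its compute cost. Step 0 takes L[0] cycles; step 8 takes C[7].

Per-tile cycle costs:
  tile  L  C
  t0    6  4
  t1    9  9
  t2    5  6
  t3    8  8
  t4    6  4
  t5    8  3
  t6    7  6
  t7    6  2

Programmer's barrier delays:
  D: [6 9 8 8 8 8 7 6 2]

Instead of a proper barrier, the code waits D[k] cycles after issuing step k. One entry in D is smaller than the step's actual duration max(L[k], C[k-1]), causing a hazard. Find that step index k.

k=0 barrier L[0]=6→6c, D[0]=6 ok
k=1 barrier max(L[1]=9,C[0]=4)→9c, D[1]=9 ok
k=2 barrier max(L[2]=5,C[1]=9)→9c, D[2]=8 SHORT
k=3 barrier max(L[3]=8,C[2]=6)→8c, D[3]=8 ok
k=4 barrier max(L[4]=6,C[3]=8)→8c, D[4]=8 ok
k=5 barrier max(L[5]=8,C[4]=4)→8c, D[5]=8 ok
k=6 barrier max(L[6]=7,C[5]=3)→7c, D[6]=7 ok
k=7 barrier max(L[7]=6,C[6]=6)→6c, D[7]=6 ok
k=8 barrier C[7]=2→2c, D[8]=2 ok

hazard at step 2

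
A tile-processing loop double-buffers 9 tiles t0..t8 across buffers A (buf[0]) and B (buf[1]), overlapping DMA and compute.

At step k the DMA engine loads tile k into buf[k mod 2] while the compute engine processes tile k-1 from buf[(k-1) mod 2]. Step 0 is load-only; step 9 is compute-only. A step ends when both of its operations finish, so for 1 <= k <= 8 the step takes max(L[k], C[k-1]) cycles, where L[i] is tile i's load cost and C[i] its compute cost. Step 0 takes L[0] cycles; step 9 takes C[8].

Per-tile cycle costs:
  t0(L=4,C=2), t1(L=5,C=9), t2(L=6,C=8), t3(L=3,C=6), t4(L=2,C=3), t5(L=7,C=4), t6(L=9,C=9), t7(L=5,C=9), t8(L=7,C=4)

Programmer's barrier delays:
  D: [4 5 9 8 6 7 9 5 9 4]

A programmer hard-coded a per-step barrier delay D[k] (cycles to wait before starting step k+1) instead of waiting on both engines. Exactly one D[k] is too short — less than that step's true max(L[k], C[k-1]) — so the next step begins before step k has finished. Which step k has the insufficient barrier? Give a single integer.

k=0 barrier L[0]=4→4c, D[0]=4 ok
k=1 barrier max(L[1]=5,C[0]=2)→5c, D[1]=5 ok
k=2 barrier max(L[2]=6,C[1]=9)→9c, D[2]=9 ok
k=3 barrier max(L[3]=3,C[2]=8)→8c, D[3]=8 ok
k=4 barrier max(L[4]=2,C[3]=6)→6c, D[4]=6 ok
k=5 barrier max(L[5]=7,C[4]=3)→7c, D[5]=7 ok
k=6 barrier max(L[6]=9,C[5]=4)→9c, D[6]=9 ok
k=7 barrier max(L[7]=5,C[6]=9)→9c, D[7]=5 SHORT
k=8 barrier max(L[8]=7,C[7]=9)→9c, D[8]=9 ok
k=9 barrier C[8]=4→4c, D[9]=4 ok

hazard at step 7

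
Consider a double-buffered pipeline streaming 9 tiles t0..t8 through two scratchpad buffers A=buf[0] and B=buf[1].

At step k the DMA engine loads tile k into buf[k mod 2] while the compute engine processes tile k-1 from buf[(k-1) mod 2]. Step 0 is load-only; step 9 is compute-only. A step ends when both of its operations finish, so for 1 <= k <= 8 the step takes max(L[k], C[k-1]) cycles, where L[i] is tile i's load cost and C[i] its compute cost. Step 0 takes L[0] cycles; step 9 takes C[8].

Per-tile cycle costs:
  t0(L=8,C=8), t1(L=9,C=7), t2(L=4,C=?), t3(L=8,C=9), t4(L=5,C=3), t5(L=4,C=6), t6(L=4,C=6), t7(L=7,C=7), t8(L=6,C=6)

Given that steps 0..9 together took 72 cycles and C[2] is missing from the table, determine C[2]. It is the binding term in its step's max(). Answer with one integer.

step 0 = dur = L[0]=8 = 8
step 1 = dur = max(L[1]=9, C[0]=8) = 9
step 2 = dur = max(L[2]=4, C[1]=7) = 7
step 3 = dur = max(L[3]=8, C[2]=?) = C[2]  (unknown; binding)
step 4 = dur = max(L[4]=5, C[3]=9) = 9
step 5 = dur = max(L[5]=4, C[4]=3) = 4
step 6 = dur = max(L[6]=4, C[5]=6) = 6
step 7 = dur = max(L[7]=7, C[6]=6) = 7
step 8 = dur = max(L[8]=6, C[7]=7) = 7
step 9 = dur = C[8]=6 = 6
sum of known step durations = 63
dur[3] = total - known = 72 - 63 = 9
C[2] is the binding max in step 3, so C[2] = dur[3] = 9

C[2] = 9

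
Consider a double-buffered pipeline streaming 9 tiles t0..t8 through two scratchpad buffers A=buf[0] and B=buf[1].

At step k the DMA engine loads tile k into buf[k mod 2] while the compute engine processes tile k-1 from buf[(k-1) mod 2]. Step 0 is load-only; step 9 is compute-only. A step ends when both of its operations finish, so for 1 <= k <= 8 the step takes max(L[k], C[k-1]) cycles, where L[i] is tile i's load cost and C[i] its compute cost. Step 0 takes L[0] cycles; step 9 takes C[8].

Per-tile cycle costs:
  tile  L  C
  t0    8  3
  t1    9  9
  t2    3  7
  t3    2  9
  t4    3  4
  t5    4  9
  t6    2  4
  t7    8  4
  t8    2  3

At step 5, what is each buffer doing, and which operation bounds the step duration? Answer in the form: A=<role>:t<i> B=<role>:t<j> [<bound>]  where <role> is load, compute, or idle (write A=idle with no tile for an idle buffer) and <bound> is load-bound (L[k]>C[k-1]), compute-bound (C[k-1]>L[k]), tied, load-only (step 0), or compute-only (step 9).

step 5: A=compute:t4 B=load:t5 [tied]

  0. 8=8c; end=8; A:t0 B:-
  1. max(9,3)=9c; end=17; A:t0 B:t1
  2. max(3,9)=9c; end=26; A:t2 B:t1
  3. max(2,7)=7c; end=33; A:t2 B:t3
  4. max(3,9)=9c; end=42; A:t4 B:t3
  5. max(4,4)=4c; end=46; A:t4 B:t5
  6. max(2,9)=9c; end=55; A:t6 B:t5
  7. max(8,4)=8c; end=63; A:t6 B:t7
  8. max(2,4)=4c; end=67; A:t8 B:t7
  9. 3=3c; end=70; A:t8 B:t7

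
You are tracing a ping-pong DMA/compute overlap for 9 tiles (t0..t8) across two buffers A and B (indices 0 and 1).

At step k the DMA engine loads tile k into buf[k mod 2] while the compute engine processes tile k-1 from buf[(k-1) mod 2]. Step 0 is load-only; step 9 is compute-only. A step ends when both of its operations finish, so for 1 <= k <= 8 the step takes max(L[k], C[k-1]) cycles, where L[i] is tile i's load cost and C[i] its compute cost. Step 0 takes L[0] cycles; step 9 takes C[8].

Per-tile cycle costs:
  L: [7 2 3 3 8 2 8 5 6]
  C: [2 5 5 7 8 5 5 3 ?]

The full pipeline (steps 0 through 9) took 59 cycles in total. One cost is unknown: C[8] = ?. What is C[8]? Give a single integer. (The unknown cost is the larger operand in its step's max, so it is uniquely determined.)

C[8] = 5

step 0 = dur = L[0]=7 = 7
step 1 = dur = max(L[1]=2, C[0]=2) = 2
step 2 = dur = max(L[2]=3, C[1]=5) = 5
step 3 = dur = max(L[3]=3, C[2]=5) = 5
step 4 = dur = max(L[4]=8, C[3]=7) = 8
step 5 = dur = max(L[5]=2, C[4]=8) = 8
step 6 = dur = max(L[6]=8, C[5]=5) = 8
step 7 = dur = max(L[7]=5, C[6]=5) = 5
step 8 = dur = max(L[8]=6, C[7]=3) = 6
step 9 = dur = C[8]=? = C[8]  (unknown; binding)
sum of known step durations = 54
dur[9] = total - known = 59 - 54 = 5
C[8] is the binding max in step 9, so C[8] = dur[9] = 5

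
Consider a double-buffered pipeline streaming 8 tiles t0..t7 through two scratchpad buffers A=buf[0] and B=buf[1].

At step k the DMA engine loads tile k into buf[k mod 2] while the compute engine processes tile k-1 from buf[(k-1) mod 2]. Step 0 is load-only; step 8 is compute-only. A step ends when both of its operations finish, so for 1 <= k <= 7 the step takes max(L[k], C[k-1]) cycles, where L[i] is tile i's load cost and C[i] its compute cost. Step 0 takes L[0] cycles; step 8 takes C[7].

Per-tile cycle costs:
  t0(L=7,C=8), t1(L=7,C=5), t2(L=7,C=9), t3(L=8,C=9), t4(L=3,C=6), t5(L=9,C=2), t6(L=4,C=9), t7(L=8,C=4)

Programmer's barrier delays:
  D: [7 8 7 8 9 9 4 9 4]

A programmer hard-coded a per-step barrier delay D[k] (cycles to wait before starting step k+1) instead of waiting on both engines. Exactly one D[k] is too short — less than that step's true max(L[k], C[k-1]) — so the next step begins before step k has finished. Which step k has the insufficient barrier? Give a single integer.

k=0 barrier L[0]=7→7c, D[0]=7 ok
k=1 barrier max(L[1]=7,C[0]=8)→8c, D[1]=8 ok
k=2 barrier max(L[2]=7,C[1]=5)→7c, D[2]=7 ok
k=3 barrier max(L[3]=8,C[2]=9)→9c, D[3]=8 SHORT
k=4 barrier max(L[4]=3,C[3]=9)→9c, D[4]=9 ok
k=5 barrier max(L[5]=9,C[4]=6)→9c, D[5]=9 ok
k=6 barrier max(L[6]=4,C[5]=2)→4c, D[6]=4 ok
k=7 barrier max(L[7]=8,C[6]=9)→9c, D[7]=9 ok
k=8 barrier C[7]=4→4c, D[8]=4 ok

hazard at step 3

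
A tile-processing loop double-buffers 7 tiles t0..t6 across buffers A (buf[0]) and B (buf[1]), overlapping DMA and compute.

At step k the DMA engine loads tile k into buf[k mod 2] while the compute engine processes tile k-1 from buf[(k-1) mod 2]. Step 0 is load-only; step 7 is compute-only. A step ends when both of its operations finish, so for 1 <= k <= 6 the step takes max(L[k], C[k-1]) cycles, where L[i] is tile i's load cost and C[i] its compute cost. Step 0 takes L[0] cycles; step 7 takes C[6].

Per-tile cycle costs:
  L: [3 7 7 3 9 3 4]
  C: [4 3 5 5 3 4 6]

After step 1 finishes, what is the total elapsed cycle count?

k=0 load=t0/3c comp=- wait=3 total=3
k=1 load=t1/7c comp=t0/4c wait=7 total=10
k=2 load=t2/7c comp=t1/3c wait=7 total=17
k=3 load=t3/3c comp=t2/5c wait=5 total=22
k=4 load=t4/9c comp=t3/5c wait=9 total=31
k=5 load=t5/3c comp=t4/3c wait=3 total=34
k=6 load=t6/4c comp=t5/4c wait=4 total=38
k=7 load=- comp=t6/6c wait=6 total=44

end_cycle[1] = 10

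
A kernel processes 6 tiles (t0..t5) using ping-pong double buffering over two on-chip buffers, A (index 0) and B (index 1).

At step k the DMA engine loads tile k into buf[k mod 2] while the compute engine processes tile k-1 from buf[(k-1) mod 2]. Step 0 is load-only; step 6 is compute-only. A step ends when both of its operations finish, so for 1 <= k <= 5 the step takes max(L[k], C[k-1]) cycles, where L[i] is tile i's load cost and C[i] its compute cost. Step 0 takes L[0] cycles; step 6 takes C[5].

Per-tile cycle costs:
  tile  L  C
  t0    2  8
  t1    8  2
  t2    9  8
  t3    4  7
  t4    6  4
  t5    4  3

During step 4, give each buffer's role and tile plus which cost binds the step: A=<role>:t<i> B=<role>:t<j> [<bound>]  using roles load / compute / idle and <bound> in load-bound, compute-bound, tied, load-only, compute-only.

step 4: A=load:t4 B=compute:t3 [compute-bound]

[0] DMA t0→A (2c) ∥ CU idle ⇒ 2c, clock 2
[1] DMA t1→B (8c) ∥ CU A:t0 (8c) ⇒ 8c, clock 10
[2] DMA t2→A (9c) ∥ CU B:t1 (2c) ⇒ 9c, clock 19
[3] DMA t3→B (4c) ∥ CU A:t2 (8c) ⇒ 8c, clock 27
[4] DMA t4→A (6c) ∥ CU B:t3 (7c) ⇒ 7c, clock 34
[5] DMA t5→B (4c) ∥ CU A:t4 (4c) ⇒ 4c, clock 38
[6] DMA idle ∥ CU B:t5 (3c) ⇒ 3c, clock 41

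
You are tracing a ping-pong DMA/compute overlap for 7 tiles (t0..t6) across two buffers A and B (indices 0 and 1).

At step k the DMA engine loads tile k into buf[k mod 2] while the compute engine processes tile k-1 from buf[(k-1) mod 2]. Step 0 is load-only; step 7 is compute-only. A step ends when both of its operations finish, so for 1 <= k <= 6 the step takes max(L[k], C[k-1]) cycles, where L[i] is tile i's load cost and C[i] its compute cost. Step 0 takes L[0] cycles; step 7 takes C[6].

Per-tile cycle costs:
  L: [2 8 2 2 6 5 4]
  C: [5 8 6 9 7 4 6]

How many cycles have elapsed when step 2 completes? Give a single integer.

k=0 load=t0/2c comp=- wait=2 total=2
k=1 load=t1/8c comp=t0/5c wait=8 total=10
k=2 load=t2/2c comp=t1/8c wait=8 total=18
k=3 load=t3/2c comp=t2/6c wait=6 total=24
k=4 load=t4/6c comp=t3/9c wait=9 total=33
k=5 load=t5/5c comp=t4/7c wait=7 total=40
k=6 load=t6/4c comp=t5/4c wait=4 total=44
k=7 load=- comp=t6/6c wait=6 total=50

end_cycle[2] = 18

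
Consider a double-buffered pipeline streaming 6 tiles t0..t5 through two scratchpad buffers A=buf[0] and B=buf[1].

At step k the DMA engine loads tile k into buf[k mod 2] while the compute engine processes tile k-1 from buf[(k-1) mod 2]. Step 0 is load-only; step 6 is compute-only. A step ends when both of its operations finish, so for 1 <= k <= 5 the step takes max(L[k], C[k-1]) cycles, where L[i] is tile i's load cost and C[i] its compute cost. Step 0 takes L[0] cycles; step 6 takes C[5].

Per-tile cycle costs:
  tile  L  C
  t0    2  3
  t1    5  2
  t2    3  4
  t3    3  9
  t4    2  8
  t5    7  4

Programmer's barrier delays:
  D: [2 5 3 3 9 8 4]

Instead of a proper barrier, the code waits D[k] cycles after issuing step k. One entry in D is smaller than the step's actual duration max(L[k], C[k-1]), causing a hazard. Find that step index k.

k=0 barrier L[0]=2→2c, D[0]=2 ok
k=1 barrier max(L[1]=5,C[0]=3)→5c, D[1]=5 ok
k=2 barrier max(L[2]=3,C[1]=2)→3c, D[2]=3 ok
k=3 barrier max(L[3]=3,C[2]=4)→4c, D[3]=3 SHORT
k=4 barrier max(L[4]=2,C[3]=9)→9c, D[4]=9 ok
k=5 barrier max(L[5]=7,C[4]=8)→8c, D[5]=8 ok
k=6 barrier C[5]=4→4c, D[6]=4 ok

hazard at step 3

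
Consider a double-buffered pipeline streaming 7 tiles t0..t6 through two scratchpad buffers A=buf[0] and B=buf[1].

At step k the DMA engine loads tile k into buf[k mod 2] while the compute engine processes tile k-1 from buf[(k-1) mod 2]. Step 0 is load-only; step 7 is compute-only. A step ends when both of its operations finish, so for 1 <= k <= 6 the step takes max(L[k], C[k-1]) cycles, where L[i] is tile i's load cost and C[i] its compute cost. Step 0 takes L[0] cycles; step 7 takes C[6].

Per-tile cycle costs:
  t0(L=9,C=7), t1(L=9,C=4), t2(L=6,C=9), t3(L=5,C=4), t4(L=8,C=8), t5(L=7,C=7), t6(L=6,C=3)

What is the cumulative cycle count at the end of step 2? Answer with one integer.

end_cycle[2] = 24

[0] DMA t0→A (9c) ∥ CU idle ⇒ 9c, clock 9
[1] DMA t1→B (9c) ∥ CU A:t0 (7c) ⇒ 9c, clock 18
[2] DMA t2→A (6c) ∥ CU B:t1 (4c) ⇒ 6c, clock 24
[3] DMA t3→B (5c) ∥ CU A:t2 (9c) ⇒ 9c, clock 33
[4] DMA t4→A (8c) ∥ CU B:t3 (4c) ⇒ 8c, clock 41
[5] DMA t5→B (7c) ∥ CU A:t4 (8c) ⇒ 8c, clock 49
[6] DMA t6→A (6c) ∥ CU B:t5 (7c) ⇒ 7c, clock 56
[7] DMA idle ∥ CU A:t6 (3c) ⇒ 3c, clock 59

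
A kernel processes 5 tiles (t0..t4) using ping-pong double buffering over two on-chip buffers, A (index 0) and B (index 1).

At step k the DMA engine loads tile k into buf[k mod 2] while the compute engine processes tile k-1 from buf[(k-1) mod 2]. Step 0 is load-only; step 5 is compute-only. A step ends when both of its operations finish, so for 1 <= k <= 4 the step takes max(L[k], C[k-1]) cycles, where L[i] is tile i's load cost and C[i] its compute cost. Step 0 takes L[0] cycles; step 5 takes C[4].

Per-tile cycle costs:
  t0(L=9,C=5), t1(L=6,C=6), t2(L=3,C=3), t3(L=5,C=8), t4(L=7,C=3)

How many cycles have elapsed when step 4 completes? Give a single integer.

end_cycle[4] = 34

step 0: L[0]=9 → dur=9, Σ=9 | A=load:t0 B=idle [load-only]
step 1: L[1]=6 C[0]=5 → dur=6, Σ=15 | A=compute:t0 B=load:t1 [load-bound]
step 2: L[2]=3 C[1]=6 → dur=6, Σ=21 | A=load:t2 B=compute:t1 [compute-bound]
step 3: L[3]=5 C[2]=3 → dur=5, Σ=26 | A=compute:t2 B=load:t3 [load-bound]
step 4: L[4]=7 C[3]=8 → dur=8, Σ=34 | A=load:t4 B=compute:t3 [compute-bound]
step 5: C[4]=3 → dur=3, Σ=37 | A=compute:t4 B=idle [compute-only]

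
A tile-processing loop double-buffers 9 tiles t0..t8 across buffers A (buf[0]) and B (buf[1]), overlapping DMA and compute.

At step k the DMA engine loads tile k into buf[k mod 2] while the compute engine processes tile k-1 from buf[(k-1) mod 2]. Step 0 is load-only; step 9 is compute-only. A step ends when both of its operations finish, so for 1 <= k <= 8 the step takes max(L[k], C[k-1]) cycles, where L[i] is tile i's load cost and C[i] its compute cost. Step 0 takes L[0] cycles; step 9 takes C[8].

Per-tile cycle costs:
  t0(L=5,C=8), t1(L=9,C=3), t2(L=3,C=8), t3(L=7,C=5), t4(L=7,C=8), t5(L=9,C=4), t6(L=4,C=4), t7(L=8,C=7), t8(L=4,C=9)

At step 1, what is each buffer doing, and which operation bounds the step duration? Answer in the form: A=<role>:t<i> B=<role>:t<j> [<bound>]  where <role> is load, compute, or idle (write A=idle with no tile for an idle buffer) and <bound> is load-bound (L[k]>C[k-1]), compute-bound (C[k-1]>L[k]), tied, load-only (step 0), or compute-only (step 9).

step 1: A=compute:t0 B=load:t1 [load-bound]

[0] DMA t0→A (5c) ∥ CU idle ⇒ 5c, clock 5
[1] DMA t1→B (9c) ∥ CU A:t0 (8c) ⇒ 9c, clock 14
[2] DMA t2→A (3c) ∥ CU B:t1 (3c) ⇒ 3c, clock 17
[3] DMA t3→B (7c) ∥ CU A:t2 (8c) ⇒ 8c, clock 25
[4] DMA t4→A (7c) ∥ CU B:t3 (5c) ⇒ 7c, clock 32
[5] DMA t5→B (9c) ∥ CU A:t4 (8c) ⇒ 9c, clock 41
[6] DMA t6→A (4c) ∥ CU B:t5 (4c) ⇒ 4c, clock 45
[7] DMA t7→B (8c) ∥ CU A:t6 (4c) ⇒ 8c, clock 53
[8] DMA t8→A (4c) ∥ CU B:t7 (7c) ⇒ 7c, clock 60
[9] DMA idle ∥ CU A:t8 (9c) ⇒ 9c, clock 69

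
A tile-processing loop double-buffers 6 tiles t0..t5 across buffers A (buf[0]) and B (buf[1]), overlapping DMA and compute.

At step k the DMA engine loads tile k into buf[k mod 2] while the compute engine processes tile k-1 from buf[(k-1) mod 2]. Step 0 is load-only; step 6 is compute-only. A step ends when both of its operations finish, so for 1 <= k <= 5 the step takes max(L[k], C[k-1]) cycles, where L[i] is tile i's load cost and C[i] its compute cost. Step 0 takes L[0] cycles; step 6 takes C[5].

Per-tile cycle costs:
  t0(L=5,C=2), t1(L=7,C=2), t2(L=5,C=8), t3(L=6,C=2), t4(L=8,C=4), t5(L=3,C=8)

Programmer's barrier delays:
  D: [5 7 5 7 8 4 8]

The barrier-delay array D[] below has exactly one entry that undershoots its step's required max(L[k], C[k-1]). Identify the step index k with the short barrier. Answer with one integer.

hazard at step 3

k=0 barrier L[0]=5→5c, D[0]=5 ok
k=1 barrier max(L[1]=7,C[0]=2)→7c, D[1]=7 ok
k=2 barrier max(L[2]=5,C[1]=2)→5c, D[2]=5 ok
k=3 barrier max(L[3]=6,C[2]=8)→8c, D[3]=7 SHORT
k=4 barrier max(L[4]=8,C[3]=2)→8c, D[4]=8 ok
k=5 barrier max(L[5]=3,C[4]=4)→4c, D[5]=4 ok
k=6 barrier C[5]=8→8c, D[6]=8 ok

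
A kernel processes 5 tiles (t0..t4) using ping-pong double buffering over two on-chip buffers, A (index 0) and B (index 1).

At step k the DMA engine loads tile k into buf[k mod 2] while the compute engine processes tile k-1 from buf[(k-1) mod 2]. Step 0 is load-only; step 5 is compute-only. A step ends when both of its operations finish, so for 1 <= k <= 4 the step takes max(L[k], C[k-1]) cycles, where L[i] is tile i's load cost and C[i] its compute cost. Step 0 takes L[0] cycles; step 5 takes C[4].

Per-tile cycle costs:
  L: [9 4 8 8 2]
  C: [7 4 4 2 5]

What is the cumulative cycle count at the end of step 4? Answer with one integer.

  0. 9=9c; end=9; A:t0 B:-
  1. max(4,7)=7c; end=16; A:t0 B:t1
  2. max(8,4)=8c; end=24; A:t2 B:t1
  3. max(8,4)=8c; end=32; A:t2 B:t3
  4. max(2,2)=2c; end=34; A:t4 B:t3
  5. 5=5c; end=39; A:t4 B:t3

end_cycle[4] = 34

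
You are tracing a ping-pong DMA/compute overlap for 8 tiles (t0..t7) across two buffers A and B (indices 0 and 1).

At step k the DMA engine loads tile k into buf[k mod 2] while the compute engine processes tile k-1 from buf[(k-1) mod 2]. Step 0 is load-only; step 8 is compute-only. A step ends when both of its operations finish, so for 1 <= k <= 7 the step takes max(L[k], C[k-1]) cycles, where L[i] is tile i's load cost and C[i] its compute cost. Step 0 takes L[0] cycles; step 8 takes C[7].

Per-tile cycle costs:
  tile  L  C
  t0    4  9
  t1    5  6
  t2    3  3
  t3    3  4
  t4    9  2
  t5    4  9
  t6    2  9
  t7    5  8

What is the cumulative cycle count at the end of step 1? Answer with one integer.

end_cycle[1] = 13

  0. 4=4c; end=4; A:t0 B:-
  1. max(5,9)=9c; end=13; A:t0 B:t1
  2. max(3,6)=6c; end=19; A:t2 B:t1
  3. max(3,3)=3c; end=22; A:t2 B:t3
  4. max(9,4)=9c; end=31; A:t4 B:t3
  5. max(4,2)=4c; end=35; A:t4 B:t5
  6. max(2,9)=9c; end=44; A:t6 B:t5
  7. max(5,9)=9c; end=53; A:t6 B:t7
  8. 8=8c; end=61; A:t6 B:t7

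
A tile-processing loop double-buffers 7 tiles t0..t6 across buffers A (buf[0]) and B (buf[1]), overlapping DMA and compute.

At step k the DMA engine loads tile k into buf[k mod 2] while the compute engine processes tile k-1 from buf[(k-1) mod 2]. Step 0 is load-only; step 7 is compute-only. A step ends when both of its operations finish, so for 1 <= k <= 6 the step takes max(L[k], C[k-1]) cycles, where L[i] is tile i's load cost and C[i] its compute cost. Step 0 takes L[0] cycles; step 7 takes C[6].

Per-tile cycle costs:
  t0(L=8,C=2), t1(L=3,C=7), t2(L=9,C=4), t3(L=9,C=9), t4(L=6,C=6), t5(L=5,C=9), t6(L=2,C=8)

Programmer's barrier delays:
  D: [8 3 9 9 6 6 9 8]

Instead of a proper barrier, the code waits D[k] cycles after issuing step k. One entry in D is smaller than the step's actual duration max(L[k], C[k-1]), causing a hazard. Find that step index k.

[0] required=L[0]=8=8 vs D=8 ok
[1] required=max(L[1]=3,C[0]=2)=3 vs D=3 ok
[2] required=max(L[2]=9,C[1]=7)=9 vs D=9 ok
[3] required=max(L[3]=9,C[2]=4)=9 vs D=9 ok
[4] required=max(L[4]=6,C[3]=9)=9 vs D=6 SHORT
[5] required=max(L[5]=5,C[4]=6)=6 vs D=6 ok
[6] required=max(L[6]=2,C[5]=9)=9 vs D=9 ok
[7] required=C[6]=8=8 vs D=8 ok

hazard at step 4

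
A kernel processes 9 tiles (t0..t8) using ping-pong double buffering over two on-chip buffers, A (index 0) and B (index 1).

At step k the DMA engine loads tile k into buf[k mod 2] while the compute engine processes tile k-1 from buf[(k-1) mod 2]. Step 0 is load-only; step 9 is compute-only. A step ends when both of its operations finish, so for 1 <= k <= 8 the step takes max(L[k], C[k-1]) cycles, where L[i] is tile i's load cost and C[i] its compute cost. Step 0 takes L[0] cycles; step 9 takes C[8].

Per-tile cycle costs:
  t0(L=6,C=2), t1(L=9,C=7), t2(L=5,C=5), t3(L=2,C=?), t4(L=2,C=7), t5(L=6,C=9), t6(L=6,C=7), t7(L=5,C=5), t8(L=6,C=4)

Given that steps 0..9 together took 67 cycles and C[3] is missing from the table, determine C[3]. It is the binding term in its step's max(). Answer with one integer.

step 0: dur = L[0]=6 = 6
step 1: dur = max(L[1]=9, C[0]=2) = 9
step 2: dur = max(L[2]=5, C[1]=7) = 7
step 3: dur = max(L[3]=2, C[2]=5) = 5
step 4: dur = max(L[4]=2, C[3]=?) = C[3]  (unknown; binding)
step 5: dur = max(L[5]=6, C[4]=7) = 7
step 6: dur = max(L[6]=6, C[5]=9) = 9
step 7: dur = max(L[7]=5, C[6]=7) = 7
step 8: dur = max(L[8]=6, C[7]=5) = 6
step 9: dur = C[8]=4 = 4
sum of known step durations = 60
dur[4] = total - known = 67 - 60 = 7
C[3] is the binding max in step 4, so C[3] = dur[4] = 7

C[3] = 7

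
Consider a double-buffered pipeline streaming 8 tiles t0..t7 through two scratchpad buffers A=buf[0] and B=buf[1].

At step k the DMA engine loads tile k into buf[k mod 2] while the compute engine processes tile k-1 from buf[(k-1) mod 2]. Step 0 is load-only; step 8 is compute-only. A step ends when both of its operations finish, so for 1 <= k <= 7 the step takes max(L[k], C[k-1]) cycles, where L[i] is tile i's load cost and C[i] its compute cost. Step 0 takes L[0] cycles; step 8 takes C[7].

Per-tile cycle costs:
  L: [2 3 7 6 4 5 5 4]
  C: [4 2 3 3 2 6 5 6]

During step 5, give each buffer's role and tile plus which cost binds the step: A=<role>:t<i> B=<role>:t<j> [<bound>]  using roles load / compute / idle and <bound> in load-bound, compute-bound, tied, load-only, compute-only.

step 5: A=compute:t4 B=load:t5 [load-bound]

[0] DMA t0→A (2c) ∥ CU idle ⇒ 2c, clock 2
[1] DMA t1→B (3c) ∥ CU A:t0 (4c) ⇒ 4c, clock 6
[2] DMA t2→A (7c) ∥ CU B:t1 (2c) ⇒ 7c, clock 13
[3] DMA t3→B (6c) ∥ CU A:t2 (3c) ⇒ 6c, clock 19
[4] DMA t4→A (4c) ∥ CU B:t3 (3c) ⇒ 4c, clock 23
[5] DMA t5→B (5c) ∥ CU A:t4 (2c) ⇒ 5c, clock 28
[6] DMA t6→A (5c) ∥ CU B:t5 (6c) ⇒ 6c, clock 34
[7] DMA t7→B (4c) ∥ CU A:t6 (5c) ⇒ 5c, clock 39
[8] DMA idle ∥ CU B:t7 (6c) ⇒ 6c, clock 45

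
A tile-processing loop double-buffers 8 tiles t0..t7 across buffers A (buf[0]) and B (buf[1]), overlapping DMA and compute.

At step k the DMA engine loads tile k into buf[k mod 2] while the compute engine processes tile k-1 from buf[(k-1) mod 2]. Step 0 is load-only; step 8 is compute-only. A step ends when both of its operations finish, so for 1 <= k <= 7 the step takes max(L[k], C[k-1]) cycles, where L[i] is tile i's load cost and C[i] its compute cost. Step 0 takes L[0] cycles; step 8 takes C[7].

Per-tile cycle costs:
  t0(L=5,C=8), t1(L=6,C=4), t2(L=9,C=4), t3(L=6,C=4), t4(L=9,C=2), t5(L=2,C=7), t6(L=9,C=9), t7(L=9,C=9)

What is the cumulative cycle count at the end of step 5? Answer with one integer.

  0. 5=5c; end=5; A:t0 B:-
  1. max(6,8)=8c; end=13; A:t0 B:t1
  2. max(9,4)=9c; end=22; A:t2 B:t1
  3. max(6,4)=6c; end=28; A:t2 B:t3
  4. max(9,4)=9c; end=37; A:t4 B:t3
  5. max(2,2)=2c; end=39; A:t4 B:t5
  6. max(9,7)=9c; end=48; A:t6 B:t5
  7. max(9,9)=9c; end=57; A:t6 B:t7
  8. 9=9c; end=66; A:t6 B:t7

end_cycle[5] = 39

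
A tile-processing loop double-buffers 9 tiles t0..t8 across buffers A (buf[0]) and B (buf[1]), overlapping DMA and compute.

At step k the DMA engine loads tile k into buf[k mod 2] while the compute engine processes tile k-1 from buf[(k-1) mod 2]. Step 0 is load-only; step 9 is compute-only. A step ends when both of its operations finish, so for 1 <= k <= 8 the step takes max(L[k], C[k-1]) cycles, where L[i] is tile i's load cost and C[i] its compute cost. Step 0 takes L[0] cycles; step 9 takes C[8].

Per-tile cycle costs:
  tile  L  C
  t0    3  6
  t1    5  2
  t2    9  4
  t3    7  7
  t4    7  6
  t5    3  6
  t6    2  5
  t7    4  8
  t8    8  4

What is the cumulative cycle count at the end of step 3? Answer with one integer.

step 0: L[0]=3 → dur=3, Σ=3 | A=load:t0 B=idle [load-only]
step 1: L[1]=5 C[0]=6 → dur=6, Σ=9 | A=compute:t0 B=load:t1 [compute-bound]
step 2: L[2]=9 C[1]=2 → dur=9, Σ=18 | A=load:t2 B=compute:t1 [load-bound]
step 3: L[3]=7 C[2]=4 → dur=7, Σ=25 | A=compute:t2 B=load:t3 [load-bound]
step 4: L[4]=7 C[3]=7 → dur=7, Σ=32 | A=load:t4 B=compute:t3 [tied]
step 5: L[5]=3 C[4]=6 → dur=6, Σ=38 | A=compute:t4 B=load:t5 [compute-bound]
step 6: L[6]=2 C[5]=6 → dur=6, Σ=44 | A=load:t6 B=compute:t5 [compute-bound]
step 7: L[7]=4 C[6]=5 → dur=5, Σ=49 | A=compute:t6 B=load:t7 [compute-bound]
step 8: L[8]=8 C[7]=8 → dur=8, Σ=57 | A=load:t8 B=compute:t7 [tied]
step 9: C[8]=4 → dur=4, Σ=61 | A=compute:t8 B=idle [compute-only]

end_cycle[3] = 25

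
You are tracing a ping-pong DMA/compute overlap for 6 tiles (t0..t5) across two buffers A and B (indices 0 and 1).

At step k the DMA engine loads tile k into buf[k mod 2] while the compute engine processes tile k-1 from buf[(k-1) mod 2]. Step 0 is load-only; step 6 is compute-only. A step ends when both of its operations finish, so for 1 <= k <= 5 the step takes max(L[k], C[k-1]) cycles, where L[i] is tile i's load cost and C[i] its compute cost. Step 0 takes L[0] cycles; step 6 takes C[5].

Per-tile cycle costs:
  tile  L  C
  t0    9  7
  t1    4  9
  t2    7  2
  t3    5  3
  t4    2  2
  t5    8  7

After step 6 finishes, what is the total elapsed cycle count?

k=0 load=t0/9c comp=- wait=9 total=9
k=1 load=t1/4c comp=t0/7c wait=7 total=16
k=2 load=t2/7c comp=t1/9c wait=9 total=25
k=3 load=t3/5c comp=t2/2c wait=5 total=30
k=4 load=t4/2c comp=t3/3c wait=3 total=33
k=5 load=t5/8c comp=t4/2c wait=8 total=41
k=6 load=- comp=t5/7c wait=7 total=48

end_cycle[6] = 48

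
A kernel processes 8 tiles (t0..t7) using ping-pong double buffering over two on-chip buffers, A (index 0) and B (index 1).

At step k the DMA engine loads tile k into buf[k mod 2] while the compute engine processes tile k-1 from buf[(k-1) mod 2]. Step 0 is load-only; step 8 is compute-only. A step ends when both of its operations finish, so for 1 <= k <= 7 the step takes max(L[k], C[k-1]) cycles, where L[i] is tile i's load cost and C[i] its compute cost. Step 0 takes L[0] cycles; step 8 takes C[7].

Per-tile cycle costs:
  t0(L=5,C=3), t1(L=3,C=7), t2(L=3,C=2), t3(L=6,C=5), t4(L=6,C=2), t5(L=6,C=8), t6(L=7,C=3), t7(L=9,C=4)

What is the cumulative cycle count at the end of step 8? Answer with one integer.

  0. 5=5c; end=5; A:t0 B:-
  1. max(3,3)=3c; end=8; A:t0 B:t1
  2. max(3,7)=7c; end=15; A:t2 B:t1
  3. max(6,2)=6c; end=21; A:t2 B:t3
  4. max(6,5)=6c; end=27; A:t4 B:t3
  5. max(6,2)=6c; end=33; A:t4 B:t5
  6. max(7,8)=8c; end=41; A:t6 B:t5
  7. max(9,3)=9c; end=50; A:t6 B:t7
  8. 4=4c; end=54; A:t6 B:t7

end_cycle[8] = 54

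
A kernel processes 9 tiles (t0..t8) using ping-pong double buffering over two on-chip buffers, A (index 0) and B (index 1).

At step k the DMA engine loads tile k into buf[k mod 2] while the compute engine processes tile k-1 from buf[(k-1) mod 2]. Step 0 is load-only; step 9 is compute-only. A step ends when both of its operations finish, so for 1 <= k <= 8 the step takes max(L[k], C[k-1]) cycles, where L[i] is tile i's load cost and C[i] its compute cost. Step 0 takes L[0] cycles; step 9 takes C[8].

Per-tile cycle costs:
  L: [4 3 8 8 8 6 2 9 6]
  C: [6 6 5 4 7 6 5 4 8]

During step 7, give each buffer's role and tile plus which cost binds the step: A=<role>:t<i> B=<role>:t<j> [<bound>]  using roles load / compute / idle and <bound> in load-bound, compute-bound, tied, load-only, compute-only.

step 7: A=compute:t6 B=load:t7 [load-bound]

k=0 load=t0/4c comp=- wait=4 total=4
k=1 load=t1/3c comp=t0/6c wait=6 total=10
k=2 load=t2/8c comp=t1/6c wait=8 total=18
k=3 load=t3/8c comp=t2/5c wait=8 total=26
k=4 load=t4/8c comp=t3/4c wait=8 total=34
k=5 load=t5/6c comp=t4/7c wait=7 total=41
k=6 load=t6/2c comp=t5/6c wait=6 total=47
k=7 load=t7/9c comp=t6/5c wait=9 total=56
k=8 load=t8/6c comp=t7/4c wait=6 total=62
k=9 load=- comp=t8/8c wait=8 total=70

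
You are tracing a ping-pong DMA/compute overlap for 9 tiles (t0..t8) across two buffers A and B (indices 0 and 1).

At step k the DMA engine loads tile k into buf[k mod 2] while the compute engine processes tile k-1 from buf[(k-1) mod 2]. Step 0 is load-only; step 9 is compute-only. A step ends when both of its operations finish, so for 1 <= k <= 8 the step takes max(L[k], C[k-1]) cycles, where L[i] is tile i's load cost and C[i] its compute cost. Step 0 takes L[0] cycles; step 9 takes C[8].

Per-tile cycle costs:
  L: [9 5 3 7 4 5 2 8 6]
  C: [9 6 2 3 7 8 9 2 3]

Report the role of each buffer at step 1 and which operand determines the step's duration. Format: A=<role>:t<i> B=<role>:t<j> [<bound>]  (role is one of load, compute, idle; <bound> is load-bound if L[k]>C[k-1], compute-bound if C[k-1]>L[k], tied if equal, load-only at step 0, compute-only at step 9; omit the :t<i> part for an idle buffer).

step 1: A=compute:t0 B=load:t1 [compute-bound]

step 0: L[0]=9 → dur=9, Σ=9 | A=load:t0 B=idle [load-only]
step 1: L[1]=5 C[0]=9 → dur=9, Σ=18 | A=compute:t0 B=load:t1 [compute-bound]
step 2: L[2]=3 C[1]=6 → dur=6, Σ=24 | A=load:t2 B=compute:t1 [compute-bound]
step 3: L[3]=7 C[2]=2 → dur=7, Σ=31 | A=compute:t2 B=load:t3 [load-bound]
step 4: L[4]=4 C[3]=3 → dur=4, Σ=35 | A=load:t4 B=compute:t3 [load-bound]
step 5: L[5]=5 C[4]=7 → dur=7, Σ=42 | A=compute:t4 B=load:t5 [compute-bound]
step 6: L[6]=2 C[5]=8 → dur=8, Σ=50 | A=load:t6 B=compute:t5 [compute-bound]
step 7: L[7]=8 C[6]=9 → dur=9, Σ=59 | A=compute:t6 B=load:t7 [compute-bound]
step 8: L[8]=6 C[7]=2 → dur=6, Σ=65 | A=load:t8 B=compute:t7 [load-bound]
step 9: C[8]=3 → dur=3, Σ=68 | A=compute:t8 B=idle [compute-only]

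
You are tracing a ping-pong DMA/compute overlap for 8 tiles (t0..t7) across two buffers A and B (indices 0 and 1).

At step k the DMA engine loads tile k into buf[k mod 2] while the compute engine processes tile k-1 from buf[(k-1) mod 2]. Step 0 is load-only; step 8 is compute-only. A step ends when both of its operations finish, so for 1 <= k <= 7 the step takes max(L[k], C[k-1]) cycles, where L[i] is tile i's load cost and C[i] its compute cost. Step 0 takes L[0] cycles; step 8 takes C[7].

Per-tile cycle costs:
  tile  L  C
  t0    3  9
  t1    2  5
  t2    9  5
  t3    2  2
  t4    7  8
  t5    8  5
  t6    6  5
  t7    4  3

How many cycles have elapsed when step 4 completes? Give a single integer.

  0. 3=3c; end=3; A:t0 B:-
  1. max(2,9)=9c; end=12; A:t0 B:t1
  2. max(9,5)=9c; end=21; A:t2 B:t1
  3. max(2,5)=5c; end=26; A:t2 B:t3
  4. max(7,2)=7c; end=33; A:t4 B:t3
  5. max(8,8)=8c; end=41; A:t4 B:t5
  6. max(6,5)=6c; end=47; A:t6 B:t5
  7. max(4,5)=5c; end=52; A:t6 B:t7
  8. 3=3c; end=55; A:t6 B:t7

end_cycle[4] = 33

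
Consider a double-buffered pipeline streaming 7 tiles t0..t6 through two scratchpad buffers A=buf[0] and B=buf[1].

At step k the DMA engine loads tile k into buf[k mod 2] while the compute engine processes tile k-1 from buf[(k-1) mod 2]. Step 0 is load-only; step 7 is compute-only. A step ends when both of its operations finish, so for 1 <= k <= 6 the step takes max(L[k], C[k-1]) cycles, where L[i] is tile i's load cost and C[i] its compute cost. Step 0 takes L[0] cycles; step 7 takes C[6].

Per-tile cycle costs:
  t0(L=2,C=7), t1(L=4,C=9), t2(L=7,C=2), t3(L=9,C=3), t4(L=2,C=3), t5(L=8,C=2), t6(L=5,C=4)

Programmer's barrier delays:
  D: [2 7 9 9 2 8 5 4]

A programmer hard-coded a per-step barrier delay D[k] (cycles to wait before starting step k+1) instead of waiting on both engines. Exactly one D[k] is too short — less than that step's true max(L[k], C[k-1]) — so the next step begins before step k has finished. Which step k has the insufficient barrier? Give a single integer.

step 0: need L[0]=2 = 2; D[0]=2 ok
step 1: need max(L[1]=4,C[0]=7) = 7; D[1]=7 ok
step 2: need max(L[2]=7,C[1]=9) = 9; D[2]=9 ok
step 3: need max(L[3]=9,C[2]=2) = 9; D[3]=9 ok
step 4: need max(L[4]=2,C[3]=3) = 3; D[4]=2 SHORT
step 5: need max(L[5]=8,C[4]=3) = 8; D[5]=8 ok
step 6: need max(L[6]=5,C[5]=2) = 5; D[6]=5 ok
step 7: need C[6]=4 = 4; D[7]=4 ok

hazard at step 4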